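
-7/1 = -7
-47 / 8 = -5.88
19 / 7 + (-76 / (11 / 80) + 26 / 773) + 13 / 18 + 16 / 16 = -587390627 / 1071378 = -548.26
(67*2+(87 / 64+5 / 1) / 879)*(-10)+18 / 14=-263601733 / 196896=-1338.79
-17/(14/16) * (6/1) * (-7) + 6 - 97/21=17165/21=817.38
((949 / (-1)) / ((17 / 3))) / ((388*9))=-0.05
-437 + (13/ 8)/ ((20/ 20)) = -3483/ 8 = -435.38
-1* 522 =-522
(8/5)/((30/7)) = 28/75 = 0.37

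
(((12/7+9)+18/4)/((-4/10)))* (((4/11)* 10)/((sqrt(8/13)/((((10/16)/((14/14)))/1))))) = -26625* sqrt(26)/1232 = -110.20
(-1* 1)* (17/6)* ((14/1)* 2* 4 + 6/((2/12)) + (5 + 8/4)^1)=-2635/6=-439.17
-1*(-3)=3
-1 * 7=-7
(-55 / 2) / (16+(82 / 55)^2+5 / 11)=-166375 / 112998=-1.47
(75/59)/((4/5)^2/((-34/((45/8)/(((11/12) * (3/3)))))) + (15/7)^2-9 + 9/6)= -2290750/5448827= -0.42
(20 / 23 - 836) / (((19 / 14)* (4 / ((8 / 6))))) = -268912 / 1311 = -205.12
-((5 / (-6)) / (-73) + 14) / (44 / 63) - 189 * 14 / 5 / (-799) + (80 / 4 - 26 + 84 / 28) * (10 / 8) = -594105261 / 25663880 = -23.15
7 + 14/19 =7.74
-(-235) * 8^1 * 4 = 7520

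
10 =10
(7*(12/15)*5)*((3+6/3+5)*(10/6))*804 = 375200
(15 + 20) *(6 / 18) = 35 / 3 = 11.67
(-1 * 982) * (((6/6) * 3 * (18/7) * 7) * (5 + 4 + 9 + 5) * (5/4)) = -1524555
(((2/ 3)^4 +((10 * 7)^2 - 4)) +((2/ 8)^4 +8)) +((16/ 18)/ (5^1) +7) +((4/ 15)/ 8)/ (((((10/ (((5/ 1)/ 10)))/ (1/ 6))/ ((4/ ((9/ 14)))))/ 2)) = 4911.38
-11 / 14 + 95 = 1319 / 14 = 94.21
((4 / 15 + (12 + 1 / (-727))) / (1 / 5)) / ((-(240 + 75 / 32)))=-4280096 / 16913655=-0.25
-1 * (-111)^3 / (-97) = -1367631 / 97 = -14099.29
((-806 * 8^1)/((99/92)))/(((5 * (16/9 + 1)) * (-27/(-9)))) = -593216/4125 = -143.81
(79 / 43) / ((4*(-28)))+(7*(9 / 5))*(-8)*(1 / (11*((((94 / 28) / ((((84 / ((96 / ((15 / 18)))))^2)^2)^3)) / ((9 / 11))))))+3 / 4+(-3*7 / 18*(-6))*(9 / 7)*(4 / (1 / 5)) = 35699095536442933950075991 / 197578448518399930662912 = 180.68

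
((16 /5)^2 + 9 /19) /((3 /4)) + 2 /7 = 145342 /9975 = 14.57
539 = 539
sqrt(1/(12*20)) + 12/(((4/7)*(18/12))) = sqrt(15)/60 + 14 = 14.06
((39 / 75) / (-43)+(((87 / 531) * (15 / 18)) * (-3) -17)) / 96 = -6629827 / 36532800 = -0.18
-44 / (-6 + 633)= -4 / 57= -0.07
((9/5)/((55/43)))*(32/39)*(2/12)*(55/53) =688/3445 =0.20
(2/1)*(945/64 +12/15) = 4981/160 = 31.13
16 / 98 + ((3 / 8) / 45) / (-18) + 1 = 123071 / 105840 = 1.16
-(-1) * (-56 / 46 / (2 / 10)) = -140 / 23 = -6.09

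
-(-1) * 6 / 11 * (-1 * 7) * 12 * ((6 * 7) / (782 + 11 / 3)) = -63504 / 25927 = -2.45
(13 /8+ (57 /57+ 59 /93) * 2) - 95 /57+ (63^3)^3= 11631557732699246713 /744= 15633814156853826.23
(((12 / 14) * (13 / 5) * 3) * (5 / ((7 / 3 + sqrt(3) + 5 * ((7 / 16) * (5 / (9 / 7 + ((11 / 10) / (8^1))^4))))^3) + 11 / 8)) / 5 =443569395699603125245085065075118678471791978668013387556602623 / 240458460223384704554868414637069220212377691806348925927445300 - 38099283141803590010008503403460721134434978943547569258691 * sqrt(3) / 24045846022338470455486841463706922021237769180634892592744530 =1.84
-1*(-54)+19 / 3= 181 / 3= 60.33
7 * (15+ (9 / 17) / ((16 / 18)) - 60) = -42273 / 136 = -310.83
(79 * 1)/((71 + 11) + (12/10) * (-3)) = 395/392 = 1.01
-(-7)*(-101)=-707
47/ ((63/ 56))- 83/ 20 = 6773/ 180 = 37.63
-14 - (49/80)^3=-7285649/512000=-14.23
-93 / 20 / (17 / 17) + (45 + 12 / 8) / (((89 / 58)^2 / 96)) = 299601267 / 158420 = 1891.18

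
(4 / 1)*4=16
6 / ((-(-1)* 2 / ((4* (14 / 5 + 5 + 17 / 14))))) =3786 / 35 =108.17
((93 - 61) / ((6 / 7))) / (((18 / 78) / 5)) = 7280 / 9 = 808.89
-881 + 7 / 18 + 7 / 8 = -63341 / 72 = -879.74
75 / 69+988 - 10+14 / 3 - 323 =45592 / 69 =660.75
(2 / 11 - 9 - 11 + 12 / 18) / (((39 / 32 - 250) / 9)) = 60672 / 87571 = 0.69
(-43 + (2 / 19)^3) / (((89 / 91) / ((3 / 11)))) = -80515617 / 6714961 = -11.99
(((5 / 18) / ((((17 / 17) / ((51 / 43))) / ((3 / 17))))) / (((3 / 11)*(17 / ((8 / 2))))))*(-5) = -550 / 2193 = -0.25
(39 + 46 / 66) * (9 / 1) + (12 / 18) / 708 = 4173671 / 11682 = 357.27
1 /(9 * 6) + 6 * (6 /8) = 122 /27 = 4.52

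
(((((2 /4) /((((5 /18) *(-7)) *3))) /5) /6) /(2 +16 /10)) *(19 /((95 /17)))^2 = -289 /31500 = -0.01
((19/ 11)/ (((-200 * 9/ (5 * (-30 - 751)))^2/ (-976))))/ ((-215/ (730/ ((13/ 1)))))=4691542757/ 2263950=2072.28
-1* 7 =-7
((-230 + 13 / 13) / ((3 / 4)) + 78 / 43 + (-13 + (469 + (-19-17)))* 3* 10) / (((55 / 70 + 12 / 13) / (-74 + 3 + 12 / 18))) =-60915018892 / 120357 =-506119.45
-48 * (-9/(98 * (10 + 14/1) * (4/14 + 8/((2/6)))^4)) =441/835210000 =0.00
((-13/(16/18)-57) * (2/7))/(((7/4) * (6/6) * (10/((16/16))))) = -573/490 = -1.17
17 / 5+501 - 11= 2467 / 5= 493.40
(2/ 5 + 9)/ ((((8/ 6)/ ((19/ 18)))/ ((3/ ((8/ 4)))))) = 893/ 80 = 11.16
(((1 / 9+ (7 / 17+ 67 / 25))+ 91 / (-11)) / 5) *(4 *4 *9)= -3413024 / 23375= -146.01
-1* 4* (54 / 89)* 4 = -864 / 89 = -9.71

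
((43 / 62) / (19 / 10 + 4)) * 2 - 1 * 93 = -169667 / 1829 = -92.76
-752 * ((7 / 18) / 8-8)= 53815 / 9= 5979.44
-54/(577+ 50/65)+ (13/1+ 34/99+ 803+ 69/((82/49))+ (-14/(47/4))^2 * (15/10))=115782937688273/134692224282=859.61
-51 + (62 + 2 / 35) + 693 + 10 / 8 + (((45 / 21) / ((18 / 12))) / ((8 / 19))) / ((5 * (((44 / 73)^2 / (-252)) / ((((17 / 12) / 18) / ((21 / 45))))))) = 625.92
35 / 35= 1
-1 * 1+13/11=0.18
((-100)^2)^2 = 100000000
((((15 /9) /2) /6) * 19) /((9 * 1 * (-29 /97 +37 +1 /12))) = 9215 /1156059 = 0.01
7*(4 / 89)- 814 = -72418 / 89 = -813.69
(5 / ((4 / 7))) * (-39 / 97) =-1365 / 388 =-3.52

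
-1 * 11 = -11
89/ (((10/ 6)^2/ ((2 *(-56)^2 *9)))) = 45214848/ 25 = 1808593.92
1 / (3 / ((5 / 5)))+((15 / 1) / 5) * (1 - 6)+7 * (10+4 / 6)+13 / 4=253 / 4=63.25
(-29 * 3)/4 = -87/4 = -21.75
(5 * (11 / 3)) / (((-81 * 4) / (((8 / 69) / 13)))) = -0.00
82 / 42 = 41 / 21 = 1.95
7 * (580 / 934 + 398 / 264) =918491 / 61644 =14.90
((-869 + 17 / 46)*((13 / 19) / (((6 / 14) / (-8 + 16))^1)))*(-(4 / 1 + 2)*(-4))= -6123936 / 23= -266258.09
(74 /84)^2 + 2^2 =8425 /1764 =4.78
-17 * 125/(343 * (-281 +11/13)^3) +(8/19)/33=44186771086049/3463061710040856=0.01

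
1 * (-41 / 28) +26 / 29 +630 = 511099 / 812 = 629.43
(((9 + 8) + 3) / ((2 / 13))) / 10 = 13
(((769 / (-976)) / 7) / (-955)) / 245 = 769 / 1598517200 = 0.00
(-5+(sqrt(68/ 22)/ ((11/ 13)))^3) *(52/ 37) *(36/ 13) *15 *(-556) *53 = 318254400/ 37 - 4754593434240 *sqrt(374)/ 5958887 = -6829173.22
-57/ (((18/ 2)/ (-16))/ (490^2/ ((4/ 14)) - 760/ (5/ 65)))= 252462880/ 3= 84154293.33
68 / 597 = 0.11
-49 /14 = -3.50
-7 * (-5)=35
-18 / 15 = -6 / 5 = -1.20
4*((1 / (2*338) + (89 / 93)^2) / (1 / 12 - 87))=-21452980 / 508177761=-0.04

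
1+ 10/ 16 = 1.62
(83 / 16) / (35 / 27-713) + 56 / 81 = 17036015 / 24903936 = 0.68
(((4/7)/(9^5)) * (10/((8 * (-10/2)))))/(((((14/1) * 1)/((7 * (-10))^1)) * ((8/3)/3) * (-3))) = -5/1102248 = -0.00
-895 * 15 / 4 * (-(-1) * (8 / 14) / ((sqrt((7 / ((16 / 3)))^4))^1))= -1145600 / 1029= -1113.31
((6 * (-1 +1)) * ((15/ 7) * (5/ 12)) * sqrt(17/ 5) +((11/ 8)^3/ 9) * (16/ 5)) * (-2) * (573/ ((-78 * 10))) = 254221/ 187200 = 1.36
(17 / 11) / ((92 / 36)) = 153 / 253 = 0.60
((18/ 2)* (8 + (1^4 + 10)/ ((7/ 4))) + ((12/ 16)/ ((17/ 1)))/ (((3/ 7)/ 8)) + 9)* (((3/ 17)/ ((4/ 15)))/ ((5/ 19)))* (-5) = -14080995/ 8092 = -1740.11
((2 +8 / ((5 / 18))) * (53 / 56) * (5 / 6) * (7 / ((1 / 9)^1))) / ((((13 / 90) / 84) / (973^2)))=10953308973915 / 13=842562228762.69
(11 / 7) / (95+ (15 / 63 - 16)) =33 / 1664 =0.02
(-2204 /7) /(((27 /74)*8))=-20387 /189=-107.87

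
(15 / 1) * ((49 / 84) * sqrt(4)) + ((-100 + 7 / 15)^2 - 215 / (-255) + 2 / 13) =987079183 / 99450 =9925.38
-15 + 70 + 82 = 137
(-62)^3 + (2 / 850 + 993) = -100867374 / 425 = -237335.00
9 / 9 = 1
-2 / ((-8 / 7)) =7 / 4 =1.75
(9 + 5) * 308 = 4312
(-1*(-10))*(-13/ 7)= -130/ 7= -18.57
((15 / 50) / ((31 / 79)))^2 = 56169 / 96100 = 0.58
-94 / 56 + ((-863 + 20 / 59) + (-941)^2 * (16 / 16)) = 1461386723 / 1652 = 884616.66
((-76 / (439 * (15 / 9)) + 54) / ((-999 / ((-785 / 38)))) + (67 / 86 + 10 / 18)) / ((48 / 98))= 3185110495 / 636985488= 5.00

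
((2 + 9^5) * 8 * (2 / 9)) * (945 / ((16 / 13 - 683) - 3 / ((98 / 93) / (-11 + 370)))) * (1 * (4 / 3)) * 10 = -1685173817600 / 2170667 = -776339.17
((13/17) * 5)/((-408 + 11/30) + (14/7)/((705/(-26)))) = -0.01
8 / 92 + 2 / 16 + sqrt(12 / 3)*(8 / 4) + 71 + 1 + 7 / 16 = 28207 / 368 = 76.65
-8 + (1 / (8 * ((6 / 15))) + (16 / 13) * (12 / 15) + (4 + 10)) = 7589 / 1040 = 7.30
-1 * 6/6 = -1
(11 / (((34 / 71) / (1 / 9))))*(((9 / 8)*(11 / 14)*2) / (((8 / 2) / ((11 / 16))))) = 94501 / 121856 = 0.78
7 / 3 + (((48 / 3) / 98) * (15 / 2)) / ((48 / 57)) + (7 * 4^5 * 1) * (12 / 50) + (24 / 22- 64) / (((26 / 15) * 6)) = 3611530697 / 2102100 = 1718.06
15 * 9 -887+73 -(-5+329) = -1003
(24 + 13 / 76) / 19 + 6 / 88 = 10645 / 7942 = 1.34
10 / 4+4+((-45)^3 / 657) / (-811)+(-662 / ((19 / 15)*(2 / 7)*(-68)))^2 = 72171163845923 / 98825436592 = 730.29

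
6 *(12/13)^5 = 1492992/371293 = 4.02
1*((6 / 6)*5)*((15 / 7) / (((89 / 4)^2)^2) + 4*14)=122974811560 / 439195687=280.00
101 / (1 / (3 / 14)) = 303 / 14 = 21.64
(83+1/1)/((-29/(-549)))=46116/29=1590.21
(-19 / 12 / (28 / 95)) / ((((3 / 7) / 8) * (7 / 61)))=-110105 / 126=-873.85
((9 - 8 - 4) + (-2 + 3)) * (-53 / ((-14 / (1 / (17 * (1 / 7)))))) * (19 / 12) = -1007 / 204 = -4.94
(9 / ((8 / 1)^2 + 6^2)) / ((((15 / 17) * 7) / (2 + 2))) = 51 / 875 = 0.06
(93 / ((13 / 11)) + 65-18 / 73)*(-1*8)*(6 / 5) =-1306848 / 949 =-1377.08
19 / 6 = 3.17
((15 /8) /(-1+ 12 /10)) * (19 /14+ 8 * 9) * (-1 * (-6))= 231075 /56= 4126.34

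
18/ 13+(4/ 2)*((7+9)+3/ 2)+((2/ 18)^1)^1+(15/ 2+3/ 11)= 113947/ 2574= 44.27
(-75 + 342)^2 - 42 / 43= 3065385 / 43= 71288.02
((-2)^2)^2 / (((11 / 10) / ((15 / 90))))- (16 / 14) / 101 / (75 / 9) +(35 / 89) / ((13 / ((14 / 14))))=1655496281 / 674849175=2.45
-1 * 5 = -5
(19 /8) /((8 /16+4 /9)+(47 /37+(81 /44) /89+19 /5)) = 30970665 /78703294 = 0.39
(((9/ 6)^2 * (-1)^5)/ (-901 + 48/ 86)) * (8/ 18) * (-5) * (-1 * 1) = 215/ 38719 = 0.01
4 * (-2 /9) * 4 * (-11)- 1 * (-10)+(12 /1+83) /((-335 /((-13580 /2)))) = 1190704 /603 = 1974.63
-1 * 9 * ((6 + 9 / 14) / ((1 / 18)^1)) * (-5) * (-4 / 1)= -150660 / 7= -21522.86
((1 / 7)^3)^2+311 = 36588840 / 117649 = 311.00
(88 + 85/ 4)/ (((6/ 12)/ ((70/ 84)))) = 2185/ 12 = 182.08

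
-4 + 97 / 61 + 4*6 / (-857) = -127443 / 52277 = -2.44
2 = 2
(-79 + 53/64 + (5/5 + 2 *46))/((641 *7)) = 949/287168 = 0.00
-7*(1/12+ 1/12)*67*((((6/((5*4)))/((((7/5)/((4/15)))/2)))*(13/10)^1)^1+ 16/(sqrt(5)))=-3752*sqrt(5)/15 - 871/75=-570.93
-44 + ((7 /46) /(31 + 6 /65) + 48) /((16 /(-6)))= -46112501 /743728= -62.00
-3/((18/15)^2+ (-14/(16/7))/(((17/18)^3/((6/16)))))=982600/421377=2.33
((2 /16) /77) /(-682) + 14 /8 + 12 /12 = 2.75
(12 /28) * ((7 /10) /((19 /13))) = 39 /190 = 0.21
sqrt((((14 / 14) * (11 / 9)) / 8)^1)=sqrt(22) / 12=0.39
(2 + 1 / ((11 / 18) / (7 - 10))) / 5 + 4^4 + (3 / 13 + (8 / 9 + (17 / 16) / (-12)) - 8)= 102321359 / 411840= 248.45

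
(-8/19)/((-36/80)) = 160/171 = 0.94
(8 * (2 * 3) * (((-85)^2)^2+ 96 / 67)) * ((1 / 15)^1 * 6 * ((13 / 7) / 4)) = 1091201894952 / 2345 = 465331298.49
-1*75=-75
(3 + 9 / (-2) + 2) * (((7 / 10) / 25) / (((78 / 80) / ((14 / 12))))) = 49 / 2925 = 0.02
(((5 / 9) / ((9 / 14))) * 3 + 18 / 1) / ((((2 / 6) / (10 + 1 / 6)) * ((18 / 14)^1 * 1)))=118706 / 243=488.50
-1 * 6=-6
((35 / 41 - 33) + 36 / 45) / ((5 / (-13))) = 83538 / 1025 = 81.50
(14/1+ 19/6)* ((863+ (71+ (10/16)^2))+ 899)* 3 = 12085711/128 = 94419.62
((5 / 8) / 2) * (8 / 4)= 5 / 8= 0.62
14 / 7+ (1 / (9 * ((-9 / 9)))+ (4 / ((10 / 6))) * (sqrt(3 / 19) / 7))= 12 * sqrt(57) / 665+ 17 / 9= 2.03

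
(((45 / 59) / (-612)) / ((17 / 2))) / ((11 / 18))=-45 / 187561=-0.00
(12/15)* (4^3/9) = 256/45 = 5.69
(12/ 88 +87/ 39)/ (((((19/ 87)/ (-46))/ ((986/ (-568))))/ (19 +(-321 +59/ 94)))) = -14024970981/ 53768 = -260842.34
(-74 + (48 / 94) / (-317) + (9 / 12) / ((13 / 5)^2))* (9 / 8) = -6697857375 / 80573792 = -83.13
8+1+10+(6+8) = 33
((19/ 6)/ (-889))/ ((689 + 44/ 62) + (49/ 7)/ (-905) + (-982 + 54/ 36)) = 533045/ 43516582893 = 0.00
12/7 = 1.71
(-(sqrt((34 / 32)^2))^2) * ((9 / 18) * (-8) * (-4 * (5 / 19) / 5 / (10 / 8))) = -289 / 380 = -0.76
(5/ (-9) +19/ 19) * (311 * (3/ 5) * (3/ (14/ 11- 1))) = 13684/ 15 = 912.27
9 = 9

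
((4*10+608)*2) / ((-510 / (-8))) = 1728 / 85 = 20.33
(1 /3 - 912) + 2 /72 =-32819 /36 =-911.64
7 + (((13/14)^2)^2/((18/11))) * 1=5154587/691488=7.45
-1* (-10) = 10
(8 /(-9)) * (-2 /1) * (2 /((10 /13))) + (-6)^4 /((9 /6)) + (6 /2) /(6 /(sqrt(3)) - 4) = 38953 /45 - 3 * sqrt(3) /2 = 863.02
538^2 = 289444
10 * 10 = 100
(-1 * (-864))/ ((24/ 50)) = 1800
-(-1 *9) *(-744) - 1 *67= -6763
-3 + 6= 3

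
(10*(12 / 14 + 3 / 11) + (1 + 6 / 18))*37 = 467.39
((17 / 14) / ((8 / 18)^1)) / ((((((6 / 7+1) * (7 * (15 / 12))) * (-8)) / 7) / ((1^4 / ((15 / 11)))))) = -561 / 5200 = -0.11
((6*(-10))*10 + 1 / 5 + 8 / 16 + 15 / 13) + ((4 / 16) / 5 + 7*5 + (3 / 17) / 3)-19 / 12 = -748687 / 1326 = -564.62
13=13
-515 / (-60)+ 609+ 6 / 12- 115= 6037 / 12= 503.08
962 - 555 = 407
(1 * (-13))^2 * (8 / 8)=169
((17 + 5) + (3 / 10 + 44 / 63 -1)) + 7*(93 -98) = -8191 / 630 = -13.00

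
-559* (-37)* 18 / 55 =372294 / 55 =6768.98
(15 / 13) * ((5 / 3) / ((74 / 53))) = 1325 / 962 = 1.38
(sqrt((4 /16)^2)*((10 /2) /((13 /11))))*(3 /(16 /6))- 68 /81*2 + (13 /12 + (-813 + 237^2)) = 1865295799 /33696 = 55356.59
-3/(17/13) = -39/17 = -2.29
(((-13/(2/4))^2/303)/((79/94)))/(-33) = -63544/789921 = -0.08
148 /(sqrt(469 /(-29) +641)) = 37*sqrt(131370) /2265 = 5.92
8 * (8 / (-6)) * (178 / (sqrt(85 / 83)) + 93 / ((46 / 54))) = -5696 * sqrt(7055) / 255 - 26784 / 23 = -3040.72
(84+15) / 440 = 9 / 40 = 0.22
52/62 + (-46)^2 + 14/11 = 722276/341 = 2118.11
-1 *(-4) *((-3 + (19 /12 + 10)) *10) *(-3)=-1030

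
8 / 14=0.57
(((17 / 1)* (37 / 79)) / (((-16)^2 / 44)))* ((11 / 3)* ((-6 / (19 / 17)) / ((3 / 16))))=-1293853 / 9006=-143.67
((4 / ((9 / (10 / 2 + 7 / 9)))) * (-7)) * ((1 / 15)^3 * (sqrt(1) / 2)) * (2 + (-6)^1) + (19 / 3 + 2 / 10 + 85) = 25025837 / 273375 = 91.54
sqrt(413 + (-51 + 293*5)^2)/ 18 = sqrt(24689)/ 2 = 78.56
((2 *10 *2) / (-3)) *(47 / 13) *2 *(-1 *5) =18800 / 39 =482.05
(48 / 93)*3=48 / 31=1.55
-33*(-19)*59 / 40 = 36993 / 40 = 924.82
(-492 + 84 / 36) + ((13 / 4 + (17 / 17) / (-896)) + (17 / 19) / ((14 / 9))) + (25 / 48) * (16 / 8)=-8253251 / 17024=-484.80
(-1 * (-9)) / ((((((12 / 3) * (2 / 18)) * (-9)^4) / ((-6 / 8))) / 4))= -1 / 108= -0.01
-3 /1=-3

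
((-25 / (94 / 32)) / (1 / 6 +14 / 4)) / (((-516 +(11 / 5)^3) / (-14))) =-2100000 / 32658373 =-0.06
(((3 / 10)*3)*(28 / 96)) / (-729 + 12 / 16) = -7 / 19420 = -0.00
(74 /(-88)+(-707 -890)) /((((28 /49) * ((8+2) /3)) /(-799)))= 235929519 /352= 670254.32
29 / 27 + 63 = 1730 / 27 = 64.07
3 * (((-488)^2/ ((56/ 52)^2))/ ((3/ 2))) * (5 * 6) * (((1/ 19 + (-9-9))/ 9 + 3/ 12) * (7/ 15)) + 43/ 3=-12003452555/ 1197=-10027947.00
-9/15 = -3/5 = -0.60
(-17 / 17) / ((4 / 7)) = -7 / 4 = -1.75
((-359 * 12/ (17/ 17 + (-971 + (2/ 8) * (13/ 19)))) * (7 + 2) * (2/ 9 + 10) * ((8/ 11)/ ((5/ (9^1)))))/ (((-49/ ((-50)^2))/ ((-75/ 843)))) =9036460800000/ 3721196171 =2428.38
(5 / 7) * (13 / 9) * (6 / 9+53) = 1495 / 27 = 55.37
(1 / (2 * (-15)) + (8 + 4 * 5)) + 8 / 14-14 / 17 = 98941 / 3570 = 27.71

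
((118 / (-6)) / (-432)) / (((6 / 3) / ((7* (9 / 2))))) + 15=9053 / 576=15.72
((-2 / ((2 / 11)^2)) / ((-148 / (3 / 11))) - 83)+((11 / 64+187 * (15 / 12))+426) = 1366415 / 2368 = 577.03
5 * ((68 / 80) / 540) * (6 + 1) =119 / 2160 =0.06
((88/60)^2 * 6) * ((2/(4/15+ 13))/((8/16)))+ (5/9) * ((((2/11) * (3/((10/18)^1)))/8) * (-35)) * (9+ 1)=-437191/21890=-19.97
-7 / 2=-3.50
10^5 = 100000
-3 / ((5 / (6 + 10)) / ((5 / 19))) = -48 / 19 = -2.53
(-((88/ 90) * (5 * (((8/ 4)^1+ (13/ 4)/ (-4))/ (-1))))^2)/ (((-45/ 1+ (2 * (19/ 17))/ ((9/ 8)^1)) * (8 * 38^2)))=2057/ 30325248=0.00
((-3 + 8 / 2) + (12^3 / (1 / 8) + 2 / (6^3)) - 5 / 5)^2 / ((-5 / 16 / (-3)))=2229028098049 / 1215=1834591027.20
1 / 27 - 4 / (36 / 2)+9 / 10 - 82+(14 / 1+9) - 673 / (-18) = -2821 / 135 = -20.90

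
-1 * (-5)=5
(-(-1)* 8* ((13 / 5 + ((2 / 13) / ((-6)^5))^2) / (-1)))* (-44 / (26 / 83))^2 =-410372.43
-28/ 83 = -0.34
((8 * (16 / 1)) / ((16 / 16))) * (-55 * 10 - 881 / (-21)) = -65030.10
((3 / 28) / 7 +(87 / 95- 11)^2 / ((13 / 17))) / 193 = 3058341623 / 4438170100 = 0.69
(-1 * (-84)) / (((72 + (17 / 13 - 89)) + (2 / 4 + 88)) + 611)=2184 / 17779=0.12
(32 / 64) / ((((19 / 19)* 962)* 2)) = 0.00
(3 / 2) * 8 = 12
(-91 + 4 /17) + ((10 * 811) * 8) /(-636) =-192.78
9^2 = 81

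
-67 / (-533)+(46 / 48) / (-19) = 0.08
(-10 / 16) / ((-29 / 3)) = 15 / 232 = 0.06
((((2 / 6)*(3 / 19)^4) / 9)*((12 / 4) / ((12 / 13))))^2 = 1521 / 271737008656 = 0.00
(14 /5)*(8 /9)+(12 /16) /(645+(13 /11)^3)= 385769701 /154924560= 2.49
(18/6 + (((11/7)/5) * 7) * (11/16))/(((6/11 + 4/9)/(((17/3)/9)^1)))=67507/23520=2.87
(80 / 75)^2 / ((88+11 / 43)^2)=473344 / 3240455625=0.00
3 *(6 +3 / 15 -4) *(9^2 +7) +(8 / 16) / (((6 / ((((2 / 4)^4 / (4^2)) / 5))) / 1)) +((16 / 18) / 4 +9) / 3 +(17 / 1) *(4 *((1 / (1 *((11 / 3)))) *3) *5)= 1310876771 / 1520640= 862.06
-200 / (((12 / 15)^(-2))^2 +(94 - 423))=51200 / 83599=0.61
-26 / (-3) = 26 / 3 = 8.67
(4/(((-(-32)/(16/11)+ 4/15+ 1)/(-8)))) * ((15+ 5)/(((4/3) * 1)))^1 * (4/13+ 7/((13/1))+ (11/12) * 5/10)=-122100/4537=-26.91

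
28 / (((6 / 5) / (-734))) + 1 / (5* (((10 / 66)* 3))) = -1284467 / 75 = -17126.23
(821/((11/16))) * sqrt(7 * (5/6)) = 6568 * sqrt(210)/33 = 2884.22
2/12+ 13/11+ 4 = 5.35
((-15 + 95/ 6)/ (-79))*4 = -10/ 237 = -0.04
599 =599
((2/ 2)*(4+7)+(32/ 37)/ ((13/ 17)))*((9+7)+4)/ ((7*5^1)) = 23340/ 3367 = 6.93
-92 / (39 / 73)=-6716 / 39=-172.21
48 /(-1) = -48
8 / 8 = 1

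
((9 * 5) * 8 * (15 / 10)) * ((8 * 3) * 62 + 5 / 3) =804420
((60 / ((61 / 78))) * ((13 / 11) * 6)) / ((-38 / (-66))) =1095120 / 1159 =944.88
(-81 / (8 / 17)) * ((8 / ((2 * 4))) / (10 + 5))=-459 / 40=-11.48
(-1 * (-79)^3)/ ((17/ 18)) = 8874702/ 17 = 522041.29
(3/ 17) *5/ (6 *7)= 0.02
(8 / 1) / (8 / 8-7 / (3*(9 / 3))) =36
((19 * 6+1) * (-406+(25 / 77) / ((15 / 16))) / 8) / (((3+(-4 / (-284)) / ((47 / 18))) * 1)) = -17980073015 / 9266796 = -1940.27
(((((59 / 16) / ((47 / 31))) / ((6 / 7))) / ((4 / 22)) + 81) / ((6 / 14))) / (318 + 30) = 6102439 / 9421056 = 0.65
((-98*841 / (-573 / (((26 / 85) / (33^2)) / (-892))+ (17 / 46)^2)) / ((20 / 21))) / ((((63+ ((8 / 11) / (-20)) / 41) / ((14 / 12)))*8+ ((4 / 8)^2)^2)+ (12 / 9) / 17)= -6284551841568 / 57105135707755825817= -0.00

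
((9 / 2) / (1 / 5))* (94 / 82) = 2115 / 82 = 25.79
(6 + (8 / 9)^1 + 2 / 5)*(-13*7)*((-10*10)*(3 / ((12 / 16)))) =2387840 / 9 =265315.56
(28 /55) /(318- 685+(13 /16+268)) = -448 /86405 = -0.01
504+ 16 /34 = 8576 /17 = 504.47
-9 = -9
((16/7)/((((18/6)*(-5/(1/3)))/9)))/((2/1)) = -8/35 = -0.23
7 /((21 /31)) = 31 /3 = 10.33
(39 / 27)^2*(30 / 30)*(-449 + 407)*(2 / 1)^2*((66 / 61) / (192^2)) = -13013 / 1264896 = -0.01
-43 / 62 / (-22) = 43 / 1364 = 0.03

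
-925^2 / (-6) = 855625 / 6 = 142604.17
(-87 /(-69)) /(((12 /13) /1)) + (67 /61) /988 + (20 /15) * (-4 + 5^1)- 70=-139932451 /2079246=-67.30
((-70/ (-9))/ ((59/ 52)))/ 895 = 728/ 95049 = 0.01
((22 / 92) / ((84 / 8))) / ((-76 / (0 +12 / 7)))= -11 / 21413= -0.00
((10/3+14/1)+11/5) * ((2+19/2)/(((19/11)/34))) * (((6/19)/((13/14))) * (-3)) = -105856212/23465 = -4511.24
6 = 6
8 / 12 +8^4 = 4096.67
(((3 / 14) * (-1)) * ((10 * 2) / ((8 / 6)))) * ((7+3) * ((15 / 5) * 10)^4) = -182250000 / 7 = -26035714.29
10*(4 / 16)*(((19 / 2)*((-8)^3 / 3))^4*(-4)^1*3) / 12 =-1399311082455040 / 81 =-17275445462407.90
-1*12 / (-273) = 4 / 91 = 0.04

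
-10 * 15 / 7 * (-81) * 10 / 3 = 40500 / 7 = 5785.71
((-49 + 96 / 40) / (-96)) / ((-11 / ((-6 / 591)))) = 233 / 520080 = 0.00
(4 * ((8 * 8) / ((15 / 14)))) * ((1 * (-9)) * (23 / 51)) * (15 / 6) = -41216 / 17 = -2424.47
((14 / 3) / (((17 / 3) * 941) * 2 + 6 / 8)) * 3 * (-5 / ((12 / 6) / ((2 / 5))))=-168 / 127985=-0.00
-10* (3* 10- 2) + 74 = -206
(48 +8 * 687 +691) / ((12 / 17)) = 105995 / 12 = 8832.92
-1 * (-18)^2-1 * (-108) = -216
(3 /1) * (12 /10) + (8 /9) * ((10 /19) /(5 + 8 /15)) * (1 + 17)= 40386 /7885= 5.12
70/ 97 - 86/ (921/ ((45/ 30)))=17319/ 29779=0.58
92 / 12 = 23 / 3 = 7.67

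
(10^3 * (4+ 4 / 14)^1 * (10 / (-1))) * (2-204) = 60600000 / 7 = 8657142.86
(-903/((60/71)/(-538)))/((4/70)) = 40241593/4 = 10060398.25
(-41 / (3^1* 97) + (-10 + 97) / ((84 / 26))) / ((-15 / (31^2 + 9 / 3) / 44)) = -2314492664 / 30555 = -75748.41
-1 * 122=-122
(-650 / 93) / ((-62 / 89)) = 28925 / 2883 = 10.03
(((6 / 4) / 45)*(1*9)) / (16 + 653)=1 / 2230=0.00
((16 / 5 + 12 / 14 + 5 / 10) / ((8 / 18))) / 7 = 2871 / 1960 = 1.46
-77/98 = -0.79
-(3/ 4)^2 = -9/ 16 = -0.56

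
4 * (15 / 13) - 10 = -70 / 13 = -5.38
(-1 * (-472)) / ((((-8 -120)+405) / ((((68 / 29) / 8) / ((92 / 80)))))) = 80240 / 184759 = 0.43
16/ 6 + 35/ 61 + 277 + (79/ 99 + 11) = 1763620/ 6039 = 292.04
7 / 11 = 0.64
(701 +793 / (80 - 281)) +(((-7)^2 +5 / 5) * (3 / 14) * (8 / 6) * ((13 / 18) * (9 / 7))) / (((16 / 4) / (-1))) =13665259 / 19698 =693.74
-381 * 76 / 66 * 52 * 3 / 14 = -376428 / 77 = -4888.68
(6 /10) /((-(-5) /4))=12 /25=0.48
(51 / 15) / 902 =0.00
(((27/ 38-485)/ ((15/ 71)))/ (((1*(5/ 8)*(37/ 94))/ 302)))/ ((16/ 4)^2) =-9273032461/ 52725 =-175875.44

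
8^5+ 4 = 32772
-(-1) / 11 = 1 / 11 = 0.09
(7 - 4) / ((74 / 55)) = 165 / 74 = 2.23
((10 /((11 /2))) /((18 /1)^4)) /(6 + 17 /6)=5 /2550042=0.00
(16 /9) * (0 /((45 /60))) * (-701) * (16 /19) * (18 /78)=0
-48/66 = -8/11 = -0.73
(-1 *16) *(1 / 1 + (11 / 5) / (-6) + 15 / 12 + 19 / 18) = -2116 / 45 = -47.02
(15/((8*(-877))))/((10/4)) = -3/3508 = -0.00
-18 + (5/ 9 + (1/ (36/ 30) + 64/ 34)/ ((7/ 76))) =12895/ 1071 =12.04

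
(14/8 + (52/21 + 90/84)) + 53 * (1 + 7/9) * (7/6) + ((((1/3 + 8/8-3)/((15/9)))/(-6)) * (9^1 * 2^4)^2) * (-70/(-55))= 37536503/8316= 4513.77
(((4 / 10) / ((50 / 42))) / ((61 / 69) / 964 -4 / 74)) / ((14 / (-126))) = 930292776 / 16346875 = 56.91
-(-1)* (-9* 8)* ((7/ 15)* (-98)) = 16464/ 5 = 3292.80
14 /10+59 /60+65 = 4043 /60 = 67.38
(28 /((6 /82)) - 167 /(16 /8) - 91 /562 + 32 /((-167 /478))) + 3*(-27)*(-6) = 97619225 /140781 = 693.41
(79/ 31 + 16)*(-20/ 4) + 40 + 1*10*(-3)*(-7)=157.26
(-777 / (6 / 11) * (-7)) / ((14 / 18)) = 25641 / 2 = 12820.50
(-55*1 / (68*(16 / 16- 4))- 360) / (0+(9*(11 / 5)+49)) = -366925 / 70176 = -5.23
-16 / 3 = -5.33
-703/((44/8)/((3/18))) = -703/33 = -21.30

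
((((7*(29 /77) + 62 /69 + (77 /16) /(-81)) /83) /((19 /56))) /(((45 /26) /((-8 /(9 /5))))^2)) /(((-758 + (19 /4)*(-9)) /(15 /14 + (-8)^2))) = -44914643820800 /679147661772063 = -0.07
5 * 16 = 80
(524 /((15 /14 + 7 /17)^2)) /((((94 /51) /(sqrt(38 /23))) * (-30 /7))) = -883023316 * sqrt(874) /673511645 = -38.76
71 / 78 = 0.91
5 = 5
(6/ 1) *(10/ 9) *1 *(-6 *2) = -80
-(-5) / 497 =5 / 497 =0.01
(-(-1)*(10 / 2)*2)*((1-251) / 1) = -2500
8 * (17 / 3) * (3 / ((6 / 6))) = 136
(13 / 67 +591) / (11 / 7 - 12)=-277270 / 4891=-56.69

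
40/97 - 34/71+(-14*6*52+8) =-30027778/6887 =-4360.07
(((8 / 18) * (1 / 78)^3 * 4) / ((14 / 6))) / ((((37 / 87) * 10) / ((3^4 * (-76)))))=-6612 / 2845115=-0.00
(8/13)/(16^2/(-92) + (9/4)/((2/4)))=368/1027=0.36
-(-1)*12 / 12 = 1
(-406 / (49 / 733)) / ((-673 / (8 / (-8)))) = -42514 / 4711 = -9.02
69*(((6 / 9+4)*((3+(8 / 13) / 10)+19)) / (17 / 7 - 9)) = -70266 / 65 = -1081.02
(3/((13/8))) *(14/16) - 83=-1058/13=-81.38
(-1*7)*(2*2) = -28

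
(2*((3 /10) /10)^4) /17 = 81 /850000000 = 0.00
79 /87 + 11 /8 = 2.28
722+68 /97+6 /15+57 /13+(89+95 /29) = 149889293 /182845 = 819.76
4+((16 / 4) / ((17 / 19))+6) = 246 / 17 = 14.47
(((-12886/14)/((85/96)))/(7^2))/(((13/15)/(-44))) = 4802688/4459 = 1077.08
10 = 10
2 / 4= 1 / 2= 0.50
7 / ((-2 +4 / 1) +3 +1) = 7 / 6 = 1.17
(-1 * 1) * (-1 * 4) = 4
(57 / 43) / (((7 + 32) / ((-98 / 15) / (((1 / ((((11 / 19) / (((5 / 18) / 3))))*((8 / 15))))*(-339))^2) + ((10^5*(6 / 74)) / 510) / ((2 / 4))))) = 288094834232224 / 266577176003125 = 1.08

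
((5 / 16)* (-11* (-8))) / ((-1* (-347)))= 0.08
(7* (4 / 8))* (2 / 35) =1 / 5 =0.20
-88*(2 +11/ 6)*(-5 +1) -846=1510/ 3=503.33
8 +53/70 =613/70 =8.76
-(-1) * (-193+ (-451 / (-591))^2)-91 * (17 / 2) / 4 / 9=-66411131 / 310472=-213.90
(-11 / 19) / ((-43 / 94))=1034 / 817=1.27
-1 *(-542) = 542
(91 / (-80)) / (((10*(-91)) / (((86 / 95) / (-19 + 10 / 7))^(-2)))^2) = -149143679708805 / 764904703273984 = -0.19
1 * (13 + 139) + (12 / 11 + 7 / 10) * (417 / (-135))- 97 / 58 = 10392709 / 71775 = 144.80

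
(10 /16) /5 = 1 /8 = 0.12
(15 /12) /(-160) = -1 /128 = -0.01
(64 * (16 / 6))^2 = 262144 / 9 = 29127.11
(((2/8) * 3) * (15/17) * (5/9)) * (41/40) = 205/544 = 0.38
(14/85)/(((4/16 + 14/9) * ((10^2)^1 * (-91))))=-18/1795625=-0.00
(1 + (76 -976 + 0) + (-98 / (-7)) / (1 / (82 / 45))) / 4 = -39307 / 180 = -218.37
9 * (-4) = -36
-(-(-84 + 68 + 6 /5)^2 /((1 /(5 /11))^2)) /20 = 1369 /605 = 2.26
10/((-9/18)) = -20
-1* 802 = -802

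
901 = 901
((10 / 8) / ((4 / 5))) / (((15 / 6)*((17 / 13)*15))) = 13 / 408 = 0.03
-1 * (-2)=2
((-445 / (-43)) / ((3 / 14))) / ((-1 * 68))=-3115 / 4386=-0.71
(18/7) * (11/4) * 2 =99/7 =14.14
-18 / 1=-18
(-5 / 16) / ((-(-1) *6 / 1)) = -5 / 96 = -0.05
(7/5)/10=7/50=0.14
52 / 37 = 1.41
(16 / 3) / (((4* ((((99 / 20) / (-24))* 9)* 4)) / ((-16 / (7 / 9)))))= 2560 / 693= 3.69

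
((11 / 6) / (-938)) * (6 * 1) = -11 / 938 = -0.01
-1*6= -6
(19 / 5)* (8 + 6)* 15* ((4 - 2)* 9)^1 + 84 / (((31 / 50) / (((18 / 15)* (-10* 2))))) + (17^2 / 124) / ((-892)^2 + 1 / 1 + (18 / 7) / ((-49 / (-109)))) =376059482081479 / 33841467068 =11112.39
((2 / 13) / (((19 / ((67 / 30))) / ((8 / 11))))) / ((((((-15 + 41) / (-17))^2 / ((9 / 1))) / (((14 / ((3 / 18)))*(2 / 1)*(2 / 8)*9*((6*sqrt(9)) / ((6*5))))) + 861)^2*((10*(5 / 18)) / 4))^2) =1095322933468937119574130878592 / 22072332122649365906257143970228295488740625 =0.00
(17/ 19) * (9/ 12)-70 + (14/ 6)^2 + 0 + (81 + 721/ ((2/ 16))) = 3957019/ 684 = 5785.12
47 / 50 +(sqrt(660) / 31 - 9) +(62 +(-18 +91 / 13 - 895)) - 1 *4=-42803 / 50 +2 *sqrt(165) / 31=-855.23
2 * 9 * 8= 144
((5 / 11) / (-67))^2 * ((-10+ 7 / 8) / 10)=-365 / 8690704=-0.00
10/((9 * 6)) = 5/27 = 0.19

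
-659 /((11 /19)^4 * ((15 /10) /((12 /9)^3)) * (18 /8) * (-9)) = 43971347968 /96059601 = 457.75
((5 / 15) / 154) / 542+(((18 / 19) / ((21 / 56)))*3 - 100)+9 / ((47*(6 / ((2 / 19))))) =-20665590823 / 223610772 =-92.42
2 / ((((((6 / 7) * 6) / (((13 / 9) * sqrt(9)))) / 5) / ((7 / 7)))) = 8.43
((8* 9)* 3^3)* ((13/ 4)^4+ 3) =7126947/ 32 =222717.09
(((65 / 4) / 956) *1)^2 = 4225 / 14622976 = 0.00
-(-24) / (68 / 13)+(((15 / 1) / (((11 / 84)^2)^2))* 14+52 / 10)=888712558912 / 1244485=714120.75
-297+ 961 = 664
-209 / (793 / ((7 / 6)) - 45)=-1463 / 4443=-0.33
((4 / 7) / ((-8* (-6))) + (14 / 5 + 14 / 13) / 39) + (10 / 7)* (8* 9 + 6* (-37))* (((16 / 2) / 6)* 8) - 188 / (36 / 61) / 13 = -491914237 / 212940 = -2310.11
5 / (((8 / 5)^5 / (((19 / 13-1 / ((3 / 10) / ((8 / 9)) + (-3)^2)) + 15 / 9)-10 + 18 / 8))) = -2870140625 / 1272840192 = -2.25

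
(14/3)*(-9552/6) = -7429.33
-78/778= -39/389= -0.10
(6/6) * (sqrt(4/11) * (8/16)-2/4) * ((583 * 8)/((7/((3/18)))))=-1166/21 + 212 * sqrt(11)/21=-22.04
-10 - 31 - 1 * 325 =-366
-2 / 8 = -1 / 4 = -0.25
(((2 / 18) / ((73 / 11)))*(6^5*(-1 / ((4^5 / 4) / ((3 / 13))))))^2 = 793881 / 57638464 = 0.01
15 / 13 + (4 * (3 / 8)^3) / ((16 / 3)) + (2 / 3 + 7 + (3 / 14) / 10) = 24828389 / 2795520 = 8.88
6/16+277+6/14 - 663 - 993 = -77179/56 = -1378.20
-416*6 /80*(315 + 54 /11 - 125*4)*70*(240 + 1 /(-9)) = 94352748.85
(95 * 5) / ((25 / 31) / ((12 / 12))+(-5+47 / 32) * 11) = -471200 / 37733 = -12.49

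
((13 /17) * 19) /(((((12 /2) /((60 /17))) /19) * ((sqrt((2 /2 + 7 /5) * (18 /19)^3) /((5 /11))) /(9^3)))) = 20062575 * sqrt(570) /12716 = 37668.09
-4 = -4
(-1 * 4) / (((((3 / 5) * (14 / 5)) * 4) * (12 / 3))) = -0.15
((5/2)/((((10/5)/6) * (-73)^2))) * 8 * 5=300/5329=0.06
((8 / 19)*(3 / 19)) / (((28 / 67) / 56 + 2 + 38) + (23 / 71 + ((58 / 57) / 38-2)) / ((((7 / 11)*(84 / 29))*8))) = 805569408 / 483419446091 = 0.00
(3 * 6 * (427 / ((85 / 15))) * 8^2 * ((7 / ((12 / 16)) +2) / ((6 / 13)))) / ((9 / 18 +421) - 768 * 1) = -203008 / 33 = -6151.76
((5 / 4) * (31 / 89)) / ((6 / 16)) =310 / 267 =1.16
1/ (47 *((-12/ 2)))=-1/ 282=-0.00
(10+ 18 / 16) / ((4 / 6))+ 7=379 / 16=23.69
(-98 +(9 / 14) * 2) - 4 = -705 / 7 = -100.71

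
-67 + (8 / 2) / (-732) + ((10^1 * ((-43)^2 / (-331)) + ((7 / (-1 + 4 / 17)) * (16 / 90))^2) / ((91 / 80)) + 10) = -13052068674656 / 125759542545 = -103.79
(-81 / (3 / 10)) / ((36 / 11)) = -165 / 2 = -82.50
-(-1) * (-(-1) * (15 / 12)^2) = 25 / 16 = 1.56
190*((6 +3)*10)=17100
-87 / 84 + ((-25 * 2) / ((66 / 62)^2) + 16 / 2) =-1133045 / 30492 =-37.16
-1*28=-28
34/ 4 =17/ 2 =8.50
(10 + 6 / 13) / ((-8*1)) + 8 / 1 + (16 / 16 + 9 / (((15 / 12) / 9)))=4712 / 65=72.49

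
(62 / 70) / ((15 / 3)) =31 / 175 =0.18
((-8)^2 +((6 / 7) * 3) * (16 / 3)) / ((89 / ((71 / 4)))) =9656 / 623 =15.50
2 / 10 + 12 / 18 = 13 / 15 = 0.87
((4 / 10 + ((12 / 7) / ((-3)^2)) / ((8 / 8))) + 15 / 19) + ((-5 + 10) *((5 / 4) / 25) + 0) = 13007 / 7980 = 1.63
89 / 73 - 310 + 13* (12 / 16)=-87317 / 292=-299.03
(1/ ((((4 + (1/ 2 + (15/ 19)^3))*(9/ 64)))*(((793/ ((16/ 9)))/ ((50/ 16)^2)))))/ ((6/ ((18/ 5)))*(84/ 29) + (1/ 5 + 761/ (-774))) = 1710634600000/ 221843613097197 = 0.01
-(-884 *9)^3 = 503598378816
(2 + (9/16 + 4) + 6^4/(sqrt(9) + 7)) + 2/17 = 185341/1360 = 136.28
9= 9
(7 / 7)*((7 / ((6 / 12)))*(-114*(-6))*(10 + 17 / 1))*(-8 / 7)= -295488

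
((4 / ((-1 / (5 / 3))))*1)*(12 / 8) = -10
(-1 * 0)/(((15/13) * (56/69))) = 0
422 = 422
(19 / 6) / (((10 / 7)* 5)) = 133 / 300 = 0.44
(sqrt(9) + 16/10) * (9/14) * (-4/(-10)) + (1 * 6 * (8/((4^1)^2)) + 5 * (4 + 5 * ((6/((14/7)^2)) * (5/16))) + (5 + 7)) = 268249/5600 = 47.90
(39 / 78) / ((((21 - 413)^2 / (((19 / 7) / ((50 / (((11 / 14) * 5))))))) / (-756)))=-5643 / 10756480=-0.00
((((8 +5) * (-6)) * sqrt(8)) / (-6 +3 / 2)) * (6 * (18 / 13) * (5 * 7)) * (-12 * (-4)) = 483840 * sqrt(2) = 684253.09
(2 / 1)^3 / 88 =1 / 11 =0.09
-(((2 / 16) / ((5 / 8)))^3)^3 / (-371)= 0.00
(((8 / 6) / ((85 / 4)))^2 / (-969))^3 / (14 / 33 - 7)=184549376 / 18094679406892429894546875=0.00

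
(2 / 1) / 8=1 / 4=0.25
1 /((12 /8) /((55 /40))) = 11 /12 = 0.92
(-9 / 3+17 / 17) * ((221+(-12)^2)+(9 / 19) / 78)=-180313 / 247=-730.01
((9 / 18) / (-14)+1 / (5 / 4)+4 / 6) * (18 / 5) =1803 / 350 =5.15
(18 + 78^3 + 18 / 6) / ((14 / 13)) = 6169449 / 14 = 440674.93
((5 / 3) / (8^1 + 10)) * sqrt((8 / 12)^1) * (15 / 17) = 25 * sqrt(6) / 918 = 0.07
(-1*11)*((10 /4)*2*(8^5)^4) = -63410682753376583680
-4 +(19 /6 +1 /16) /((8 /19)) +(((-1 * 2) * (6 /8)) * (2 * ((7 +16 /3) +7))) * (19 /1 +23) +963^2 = 355175681 /384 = 924936.67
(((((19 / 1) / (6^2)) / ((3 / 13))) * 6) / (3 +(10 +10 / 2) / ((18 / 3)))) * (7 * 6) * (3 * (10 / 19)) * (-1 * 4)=-7280 / 11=-661.82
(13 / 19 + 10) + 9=374 / 19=19.68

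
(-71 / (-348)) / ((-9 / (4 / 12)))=-71 / 9396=-0.01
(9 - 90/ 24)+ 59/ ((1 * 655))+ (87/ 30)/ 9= 133517/ 23580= 5.66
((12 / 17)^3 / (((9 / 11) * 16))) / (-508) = -33 / 623951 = -0.00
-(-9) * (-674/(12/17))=-17187/2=-8593.50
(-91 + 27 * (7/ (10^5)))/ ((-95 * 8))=9099811/ 76000000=0.12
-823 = -823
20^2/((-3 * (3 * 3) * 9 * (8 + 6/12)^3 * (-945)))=640/225639351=0.00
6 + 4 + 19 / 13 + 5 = 214 / 13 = 16.46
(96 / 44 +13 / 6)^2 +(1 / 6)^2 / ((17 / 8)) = 1401241 / 74052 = 18.92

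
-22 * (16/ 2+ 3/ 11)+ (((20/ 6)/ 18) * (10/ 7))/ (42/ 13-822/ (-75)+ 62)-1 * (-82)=-233992775/ 2340009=-100.00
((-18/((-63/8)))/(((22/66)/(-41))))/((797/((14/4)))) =-984/797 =-1.23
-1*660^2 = -435600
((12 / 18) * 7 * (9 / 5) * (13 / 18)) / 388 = 91 / 5820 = 0.02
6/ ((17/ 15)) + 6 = 192/ 17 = 11.29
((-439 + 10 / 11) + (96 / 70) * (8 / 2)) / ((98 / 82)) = -6828673 / 18865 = -361.98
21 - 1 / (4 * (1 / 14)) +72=179 / 2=89.50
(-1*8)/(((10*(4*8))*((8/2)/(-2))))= 1/80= 0.01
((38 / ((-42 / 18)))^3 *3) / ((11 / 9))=-40001688 / 3773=-10602.09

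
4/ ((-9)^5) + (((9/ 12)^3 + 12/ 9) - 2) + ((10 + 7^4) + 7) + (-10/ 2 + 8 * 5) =9269295251/ 3779136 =2452.76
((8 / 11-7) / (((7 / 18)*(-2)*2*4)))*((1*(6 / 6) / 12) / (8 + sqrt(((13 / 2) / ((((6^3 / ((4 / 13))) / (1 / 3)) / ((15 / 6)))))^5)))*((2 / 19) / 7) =11825387454578688 / 74885437169337871307-2444628600*sqrt(10) / 74885437169337871307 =0.00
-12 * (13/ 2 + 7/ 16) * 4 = -333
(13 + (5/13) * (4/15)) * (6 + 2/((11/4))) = 37814/429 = 88.14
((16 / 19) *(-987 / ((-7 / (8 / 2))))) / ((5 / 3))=27072 / 95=284.97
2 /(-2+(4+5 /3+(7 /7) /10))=60 /113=0.53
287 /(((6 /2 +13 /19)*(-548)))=-779 /5480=-0.14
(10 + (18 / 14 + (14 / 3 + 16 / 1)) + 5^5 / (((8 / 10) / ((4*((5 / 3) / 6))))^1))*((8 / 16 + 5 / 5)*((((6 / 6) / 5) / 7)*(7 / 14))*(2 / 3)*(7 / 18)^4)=26994149 / 18895680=1.43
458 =458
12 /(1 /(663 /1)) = 7956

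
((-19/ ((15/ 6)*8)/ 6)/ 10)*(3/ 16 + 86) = -26201/ 19200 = -1.36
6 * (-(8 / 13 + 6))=-39.69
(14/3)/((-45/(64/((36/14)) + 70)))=-9.84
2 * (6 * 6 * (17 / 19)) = 1224 / 19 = 64.42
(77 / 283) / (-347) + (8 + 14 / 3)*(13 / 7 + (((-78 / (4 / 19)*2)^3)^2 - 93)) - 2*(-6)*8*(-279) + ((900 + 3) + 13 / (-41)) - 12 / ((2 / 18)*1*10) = 886463086833499899853957861 / 422755305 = 2096870403160286539.41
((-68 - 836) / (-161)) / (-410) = -452 / 33005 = -0.01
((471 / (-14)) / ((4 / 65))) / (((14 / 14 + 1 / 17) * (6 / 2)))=-172.11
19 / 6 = 3.17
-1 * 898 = -898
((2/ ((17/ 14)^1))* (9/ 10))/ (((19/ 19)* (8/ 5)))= 63/ 68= 0.93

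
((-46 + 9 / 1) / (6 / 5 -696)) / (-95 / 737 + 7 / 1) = 136345 / 17592336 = 0.01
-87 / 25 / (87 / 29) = -29 / 25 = -1.16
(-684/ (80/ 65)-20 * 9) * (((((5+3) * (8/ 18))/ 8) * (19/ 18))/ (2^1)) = -2071/ 12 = -172.58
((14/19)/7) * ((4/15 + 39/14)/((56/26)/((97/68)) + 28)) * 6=808301/12372990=0.07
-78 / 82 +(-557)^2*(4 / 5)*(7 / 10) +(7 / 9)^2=14424688256 / 83025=173739.09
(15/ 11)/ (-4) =-15/ 44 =-0.34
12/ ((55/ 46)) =552/ 55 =10.04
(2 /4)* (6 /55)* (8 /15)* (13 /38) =52 /5225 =0.01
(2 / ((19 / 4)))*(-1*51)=-408 / 19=-21.47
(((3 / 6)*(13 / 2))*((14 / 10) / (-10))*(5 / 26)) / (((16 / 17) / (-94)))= 5593 / 640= 8.74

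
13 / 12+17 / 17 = 25 / 12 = 2.08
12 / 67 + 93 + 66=10665 / 67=159.18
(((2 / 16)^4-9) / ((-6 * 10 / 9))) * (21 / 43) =2322369 / 3522560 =0.66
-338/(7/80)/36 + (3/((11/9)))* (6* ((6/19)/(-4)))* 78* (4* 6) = -30071288/13167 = -2283.84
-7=-7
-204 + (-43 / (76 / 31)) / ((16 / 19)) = -224.83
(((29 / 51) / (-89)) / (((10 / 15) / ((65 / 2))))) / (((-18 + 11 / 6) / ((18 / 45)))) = 0.01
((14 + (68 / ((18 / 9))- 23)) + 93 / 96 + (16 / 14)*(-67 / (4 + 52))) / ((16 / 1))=38575 / 25088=1.54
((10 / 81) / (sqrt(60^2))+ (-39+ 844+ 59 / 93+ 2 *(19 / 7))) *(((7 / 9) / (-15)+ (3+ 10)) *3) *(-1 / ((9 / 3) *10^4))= -37379468417 / 35593425000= -1.05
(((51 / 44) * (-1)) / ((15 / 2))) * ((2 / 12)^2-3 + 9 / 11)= 14501 / 43560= 0.33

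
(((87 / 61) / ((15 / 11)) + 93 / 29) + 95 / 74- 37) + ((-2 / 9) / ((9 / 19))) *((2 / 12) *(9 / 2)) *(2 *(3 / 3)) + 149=2064706843 / 17672310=116.83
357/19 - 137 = -2246/19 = -118.21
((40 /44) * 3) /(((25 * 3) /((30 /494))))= 6 /2717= 0.00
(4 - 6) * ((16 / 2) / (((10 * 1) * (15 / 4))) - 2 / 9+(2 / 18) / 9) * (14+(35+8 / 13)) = -602 / 1755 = -0.34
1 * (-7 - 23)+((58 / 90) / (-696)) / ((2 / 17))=-64817 / 2160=-30.01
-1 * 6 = -6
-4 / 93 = -0.04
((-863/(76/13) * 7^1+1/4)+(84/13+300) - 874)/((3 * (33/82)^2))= -2658350210/806949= -3294.32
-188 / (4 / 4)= -188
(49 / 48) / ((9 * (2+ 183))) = 49 / 79920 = 0.00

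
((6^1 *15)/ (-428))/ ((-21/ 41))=615/ 1498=0.41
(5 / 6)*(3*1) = 5 / 2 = 2.50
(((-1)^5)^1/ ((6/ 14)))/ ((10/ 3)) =-7/ 10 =-0.70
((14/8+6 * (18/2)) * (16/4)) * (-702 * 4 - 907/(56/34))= -20971589/28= -748985.32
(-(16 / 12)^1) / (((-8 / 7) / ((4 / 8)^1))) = 7 / 12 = 0.58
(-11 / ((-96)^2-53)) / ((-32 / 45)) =45 / 26656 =0.00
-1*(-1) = 1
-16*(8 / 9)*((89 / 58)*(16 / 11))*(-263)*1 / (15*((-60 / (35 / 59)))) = -41945344 / 7622505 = -5.50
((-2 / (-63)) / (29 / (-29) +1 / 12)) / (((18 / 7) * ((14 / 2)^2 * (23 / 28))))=-16 / 47817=-0.00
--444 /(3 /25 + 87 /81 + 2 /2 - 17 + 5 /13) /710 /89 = -389610 /799650493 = -0.00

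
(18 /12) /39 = 0.04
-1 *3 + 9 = 6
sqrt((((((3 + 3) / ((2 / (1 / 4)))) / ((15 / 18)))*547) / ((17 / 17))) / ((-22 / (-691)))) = 3*sqrt(20788735) / 110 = 124.35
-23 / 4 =-5.75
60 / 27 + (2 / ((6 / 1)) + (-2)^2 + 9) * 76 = 9140 / 9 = 1015.56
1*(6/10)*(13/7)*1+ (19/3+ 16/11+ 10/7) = 11932/1155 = 10.33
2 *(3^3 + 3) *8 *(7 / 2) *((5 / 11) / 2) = 4200 / 11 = 381.82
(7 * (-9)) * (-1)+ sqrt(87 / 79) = sqrt(6873) / 79+ 63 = 64.05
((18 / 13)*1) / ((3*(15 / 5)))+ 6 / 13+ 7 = 99 / 13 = 7.62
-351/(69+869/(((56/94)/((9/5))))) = -1260/9673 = -0.13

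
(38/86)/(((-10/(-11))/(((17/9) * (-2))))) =-3553/1935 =-1.84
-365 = -365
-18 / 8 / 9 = -1 / 4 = -0.25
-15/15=-1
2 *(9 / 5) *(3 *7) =378 / 5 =75.60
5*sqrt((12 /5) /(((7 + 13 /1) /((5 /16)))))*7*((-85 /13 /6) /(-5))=119*sqrt(15) /312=1.48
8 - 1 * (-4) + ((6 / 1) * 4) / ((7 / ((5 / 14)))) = 648 / 49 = 13.22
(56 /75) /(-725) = -56 /54375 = -0.00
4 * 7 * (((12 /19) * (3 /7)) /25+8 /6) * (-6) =-107264 /475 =-225.82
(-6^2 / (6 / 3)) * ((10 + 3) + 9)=-396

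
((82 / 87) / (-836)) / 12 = -41 / 436392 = -0.00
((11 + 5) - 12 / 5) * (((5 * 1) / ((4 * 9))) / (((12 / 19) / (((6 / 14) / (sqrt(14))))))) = 0.34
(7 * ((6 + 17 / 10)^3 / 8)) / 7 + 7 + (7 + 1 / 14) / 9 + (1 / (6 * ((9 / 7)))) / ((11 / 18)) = 120239123 / 1848000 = 65.06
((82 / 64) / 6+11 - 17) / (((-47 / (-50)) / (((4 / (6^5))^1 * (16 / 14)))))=-27775 / 7674912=-0.00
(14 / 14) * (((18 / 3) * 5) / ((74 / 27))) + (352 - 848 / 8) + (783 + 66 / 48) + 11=311487 / 296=1052.32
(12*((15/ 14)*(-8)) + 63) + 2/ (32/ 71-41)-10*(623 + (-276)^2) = -15478106705/ 20153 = -768029.91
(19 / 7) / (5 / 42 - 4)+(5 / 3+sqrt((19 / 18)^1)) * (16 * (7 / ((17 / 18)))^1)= 336 * sqrt(38) / 17+545742 / 2771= 318.79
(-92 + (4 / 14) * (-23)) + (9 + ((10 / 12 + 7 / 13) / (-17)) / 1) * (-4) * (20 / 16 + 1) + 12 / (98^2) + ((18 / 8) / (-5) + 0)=-1902742539 / 10612420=-179.29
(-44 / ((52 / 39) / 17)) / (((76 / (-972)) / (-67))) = -480717.95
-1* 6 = -6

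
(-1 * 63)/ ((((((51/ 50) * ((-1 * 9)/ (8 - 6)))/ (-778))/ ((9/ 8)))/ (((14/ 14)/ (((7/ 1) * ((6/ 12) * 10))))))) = -5835/ 17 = -343.24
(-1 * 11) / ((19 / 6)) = -66 / 19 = -3.47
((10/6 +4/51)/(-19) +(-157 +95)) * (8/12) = -120334/2907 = -41.39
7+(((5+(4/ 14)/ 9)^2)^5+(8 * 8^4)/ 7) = 10251520425546956026625968/ 984930291881790849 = 10408371.55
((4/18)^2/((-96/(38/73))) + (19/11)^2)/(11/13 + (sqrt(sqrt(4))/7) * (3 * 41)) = -16315364429/3986620499268 + 1242298462951 * sqrt(2)/14617608497316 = 0.12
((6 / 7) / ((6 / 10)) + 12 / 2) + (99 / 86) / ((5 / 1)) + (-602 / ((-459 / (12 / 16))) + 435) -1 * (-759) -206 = 996.64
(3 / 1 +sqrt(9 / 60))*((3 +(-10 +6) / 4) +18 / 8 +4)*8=33*sqrt(15) / 5 +198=223.56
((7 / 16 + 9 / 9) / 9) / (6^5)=23 / 1119744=0.00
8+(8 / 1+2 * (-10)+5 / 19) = -71 / 19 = -3.74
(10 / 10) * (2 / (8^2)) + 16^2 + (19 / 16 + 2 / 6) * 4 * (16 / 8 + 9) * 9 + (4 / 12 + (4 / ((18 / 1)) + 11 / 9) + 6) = 249425 / 288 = 866.06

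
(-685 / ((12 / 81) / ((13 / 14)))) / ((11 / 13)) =-3125655 / 616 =-5074.12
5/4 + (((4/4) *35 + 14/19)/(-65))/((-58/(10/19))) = 683201/544388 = 1.25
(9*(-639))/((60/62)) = -59427/10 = -5942.70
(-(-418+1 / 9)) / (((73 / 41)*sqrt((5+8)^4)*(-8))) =-154201 / 888264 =-0.17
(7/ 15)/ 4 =0.12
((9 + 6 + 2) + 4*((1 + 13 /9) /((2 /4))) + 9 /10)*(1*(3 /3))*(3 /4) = 3371 /120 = 28.09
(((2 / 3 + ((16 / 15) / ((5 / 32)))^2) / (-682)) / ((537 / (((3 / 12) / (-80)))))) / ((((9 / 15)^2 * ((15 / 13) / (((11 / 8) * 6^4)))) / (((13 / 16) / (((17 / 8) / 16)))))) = 22468043 / 2122492500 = 0.01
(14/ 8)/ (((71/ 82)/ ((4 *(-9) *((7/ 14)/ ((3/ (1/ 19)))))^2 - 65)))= -6724123/ 51262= -131.17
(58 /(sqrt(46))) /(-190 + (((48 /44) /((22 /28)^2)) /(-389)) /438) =-1096095803*sqrt(46) /165170307606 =-0.05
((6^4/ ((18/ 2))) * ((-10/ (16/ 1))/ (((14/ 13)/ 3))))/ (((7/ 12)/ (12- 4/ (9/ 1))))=-243360/ 49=-4966.53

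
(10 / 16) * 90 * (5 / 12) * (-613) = -229875 / 16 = -14367.19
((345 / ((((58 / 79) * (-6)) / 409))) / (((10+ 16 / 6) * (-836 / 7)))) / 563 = 78031065 / 2074704544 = 0.04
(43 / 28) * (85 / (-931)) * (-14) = 3655 / 1862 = 1.96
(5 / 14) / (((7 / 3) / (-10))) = -75 / 49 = -1.53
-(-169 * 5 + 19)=826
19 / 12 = 1.58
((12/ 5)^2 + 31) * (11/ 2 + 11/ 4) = 303.27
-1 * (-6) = 6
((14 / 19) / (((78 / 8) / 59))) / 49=472 / 5187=0.09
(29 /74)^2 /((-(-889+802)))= 29 /16428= 0.00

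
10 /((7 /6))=60 /7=8.57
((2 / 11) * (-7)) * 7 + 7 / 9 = -805 / 99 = -8.13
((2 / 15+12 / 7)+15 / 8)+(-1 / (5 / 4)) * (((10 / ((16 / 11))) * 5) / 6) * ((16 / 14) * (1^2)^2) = -1273 / 840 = -1.52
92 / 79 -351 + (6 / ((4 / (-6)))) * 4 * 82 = -260845 / 79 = -3301.84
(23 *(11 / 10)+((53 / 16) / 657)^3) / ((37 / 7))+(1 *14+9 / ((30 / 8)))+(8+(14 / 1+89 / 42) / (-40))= 28.78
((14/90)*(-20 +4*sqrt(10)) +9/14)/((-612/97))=0.08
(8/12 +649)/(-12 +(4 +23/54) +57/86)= -754263/8024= -94.00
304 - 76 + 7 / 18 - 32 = 196.39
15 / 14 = 1.07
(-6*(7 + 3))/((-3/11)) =220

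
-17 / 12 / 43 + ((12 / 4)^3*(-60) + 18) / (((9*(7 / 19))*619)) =-1818773 / 2235828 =-0.81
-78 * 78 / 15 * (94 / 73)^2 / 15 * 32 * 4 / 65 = -58812416 / 666125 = -88.29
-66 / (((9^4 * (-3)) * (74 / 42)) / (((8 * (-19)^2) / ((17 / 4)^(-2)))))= 8033333 / 80919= 99.28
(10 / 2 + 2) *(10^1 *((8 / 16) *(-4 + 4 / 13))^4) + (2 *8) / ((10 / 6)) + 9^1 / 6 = 235413471 / 285610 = 824.25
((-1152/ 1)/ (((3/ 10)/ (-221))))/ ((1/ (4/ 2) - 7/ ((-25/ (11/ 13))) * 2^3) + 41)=551616000/ 28207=19556.00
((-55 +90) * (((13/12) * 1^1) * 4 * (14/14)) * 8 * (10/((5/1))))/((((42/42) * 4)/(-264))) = -160160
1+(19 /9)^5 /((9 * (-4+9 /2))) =5483639 /531441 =10.32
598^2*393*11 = 1545922092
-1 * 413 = -413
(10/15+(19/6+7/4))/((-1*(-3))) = 67/36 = 1.86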